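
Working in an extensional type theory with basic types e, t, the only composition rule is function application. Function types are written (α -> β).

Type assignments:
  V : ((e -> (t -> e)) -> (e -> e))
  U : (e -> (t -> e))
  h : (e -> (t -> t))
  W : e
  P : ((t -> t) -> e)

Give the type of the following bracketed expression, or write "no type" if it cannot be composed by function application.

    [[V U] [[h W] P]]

[V U]: functor V : ((e -> (t -> e)) -> (e -> e)), argument U : (e -> (t -> e)); result (e -> e).
[h W]: functor h : (e -> (t -> t)), argument W : e; result (t -> t).
[[h W] P]: functor P : ((t -> t) -> e), argument [h W] : (t -> t); result e.
[[V U] [[h W] P]]: functor [V U] : (e -> e), argument [[h W] P] : e; result e.

e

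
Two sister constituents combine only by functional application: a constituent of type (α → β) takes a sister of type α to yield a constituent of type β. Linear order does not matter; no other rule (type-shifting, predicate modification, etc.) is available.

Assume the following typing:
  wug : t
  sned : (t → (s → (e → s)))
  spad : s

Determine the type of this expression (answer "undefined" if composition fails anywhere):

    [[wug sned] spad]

[wug sned]: (t → (s → (e → s))) applied to t yields (s → (e → s)).
[[wug sned] spad]: (s → (e → s)) applied to s yields (e → s).

(e → s)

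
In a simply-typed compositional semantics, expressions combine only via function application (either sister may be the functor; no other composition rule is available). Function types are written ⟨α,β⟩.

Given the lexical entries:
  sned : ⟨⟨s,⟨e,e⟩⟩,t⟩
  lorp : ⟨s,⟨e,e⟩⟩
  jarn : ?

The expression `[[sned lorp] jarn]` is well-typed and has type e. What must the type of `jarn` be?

⟨t,e⟩

At [[sned lorp] jarn] (required: e): [sned lorp] is t, which is not a function with range e; hence jarn is the functor — type ⟨t,e⟩.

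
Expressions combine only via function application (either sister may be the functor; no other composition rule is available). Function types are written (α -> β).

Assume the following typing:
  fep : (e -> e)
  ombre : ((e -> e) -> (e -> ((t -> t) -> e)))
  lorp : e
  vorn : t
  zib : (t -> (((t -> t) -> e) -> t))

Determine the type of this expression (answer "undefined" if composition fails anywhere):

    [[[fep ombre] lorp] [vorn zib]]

[fep ombre]: functor ombre : ((e -> e) -> (e -> ((t -> t) -> e))), argument fep : (e -> e); result (e -> ((t -> t) -> e)).
[[fep ombre] lorp]: functor [fep ombre] : (e -> ((t -> t) -> e)), argument lorp : e; result ((t -> t) -> e).
[vorn zib]: functor zib : (t -> (((t -> t) -> e) -> t)), argument vorn : t; result (((t -> t) -> e) -> t).
[[[fep ombre] lorp] [vorn zib]]: functor [vorn zib] : (((t -> t) -> e) -> t), argument [[fep ombre] lorp] : ((t -> t) -> e); result t.

t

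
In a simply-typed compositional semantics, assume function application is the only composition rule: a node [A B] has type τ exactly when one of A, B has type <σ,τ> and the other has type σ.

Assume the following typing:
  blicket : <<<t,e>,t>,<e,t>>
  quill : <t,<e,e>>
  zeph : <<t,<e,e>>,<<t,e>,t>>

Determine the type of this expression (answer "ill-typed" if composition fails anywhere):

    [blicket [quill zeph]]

At [quill zeph], zeph : <<t,<e,e>>,<<t,e>,t>> takes quill : <t,<e,e>>, giving <<t,e>,t>.
At [blicket [quill zeph]], blicket : <<<t,e>,t>,<e,t>> takes [quill zeph] : <<t,e>,t>, giving <e,t>.

<e,t>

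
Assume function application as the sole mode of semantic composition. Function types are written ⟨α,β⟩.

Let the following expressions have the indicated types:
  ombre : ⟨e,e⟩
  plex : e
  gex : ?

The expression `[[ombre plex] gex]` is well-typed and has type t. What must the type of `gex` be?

⟨e,t⟩

At [[ombre plex] gex] (required: t): [ombre plex] is e, which is not a function with range t; hence gex is the functor — type ⟨e,t⟩.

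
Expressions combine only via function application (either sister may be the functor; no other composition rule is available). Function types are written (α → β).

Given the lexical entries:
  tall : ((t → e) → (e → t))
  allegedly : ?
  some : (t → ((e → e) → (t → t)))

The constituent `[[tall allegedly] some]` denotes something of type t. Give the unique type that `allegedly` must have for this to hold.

[[tall allegedly] some] must have type t. The sister some has type (t → ((e → e) → (t → t))); that is not a function onto t, so [tall allegedly] must be the functor, of type ((t → ((e → e) → (t → t))) → t).
[tall allegedly] must have type ((t → ((e → e) → (t → t))) → t). The sister tall has type ((t → e) → (e → t)); that is not a function onto ((t → ((e → e) → (t → t))) → t), so allegedly must be the functor, of type (((t → e) → (e → t)) → ((t → ((e → e) → (t → t))) → t)).

(((t → e) → (e → t)) → ((t → ((e → e) → (t → t))) → t))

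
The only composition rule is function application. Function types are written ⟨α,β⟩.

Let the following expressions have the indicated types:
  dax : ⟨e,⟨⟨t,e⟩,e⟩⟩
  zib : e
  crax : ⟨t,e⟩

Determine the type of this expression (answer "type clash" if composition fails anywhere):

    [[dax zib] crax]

[dax zib] — dax of type ⟨e,⟨⟨t,e⟩,e⟩⟩ combines with zib of type e: type ⟨⟨t,e⟩,e⟩.
[[dax zib] crax] — [dax zib] of type ⟨⟨t,e⟩,e⟩ combines with crax of type ⟨t,e⟩: type e.

e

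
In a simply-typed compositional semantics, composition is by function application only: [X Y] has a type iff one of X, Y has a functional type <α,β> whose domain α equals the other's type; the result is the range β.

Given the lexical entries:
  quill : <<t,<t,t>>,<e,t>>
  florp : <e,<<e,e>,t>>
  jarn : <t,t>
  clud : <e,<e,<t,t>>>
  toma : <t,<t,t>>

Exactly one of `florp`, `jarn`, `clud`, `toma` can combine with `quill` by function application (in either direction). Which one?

florp : <e,<<e,e>,t>> — does not combine with quill.
jarn : <t,t> — does not combine with quill.
clud : <e,<e,<t,t>>> — does not combine with quill.
toma — combines: quill : <<t,<t,t>>,<e,t>> takes toma : <t,<t,t>> as argument, giving <e,t>.

toma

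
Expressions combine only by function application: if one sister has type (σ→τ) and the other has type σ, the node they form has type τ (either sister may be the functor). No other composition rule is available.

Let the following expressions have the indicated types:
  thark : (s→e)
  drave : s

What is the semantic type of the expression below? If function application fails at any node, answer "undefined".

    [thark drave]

[thark drave] — thark of type (s→e) combines with drave of type s: type e.

e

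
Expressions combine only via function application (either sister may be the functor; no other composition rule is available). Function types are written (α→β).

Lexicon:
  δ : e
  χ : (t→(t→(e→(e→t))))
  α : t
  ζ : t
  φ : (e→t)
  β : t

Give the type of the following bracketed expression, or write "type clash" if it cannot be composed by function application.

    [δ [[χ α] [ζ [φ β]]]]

At [χ α], χ : (t→(t→(e→(e→t)))) takes α : t, giving (t→(e→(e→t))).
[φ β]: (e→t) with t — neither is a function whose domain matches the other; composition fails here.

type clash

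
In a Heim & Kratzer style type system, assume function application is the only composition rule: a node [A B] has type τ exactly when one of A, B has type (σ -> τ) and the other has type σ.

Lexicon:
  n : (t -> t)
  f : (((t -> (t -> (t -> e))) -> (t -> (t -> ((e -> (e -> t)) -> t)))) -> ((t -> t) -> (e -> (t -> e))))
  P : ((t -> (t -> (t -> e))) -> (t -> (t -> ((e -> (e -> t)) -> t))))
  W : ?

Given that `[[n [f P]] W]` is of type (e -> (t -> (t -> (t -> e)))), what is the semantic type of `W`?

[[n [f P]] W] is required to be (e -> (t -> (t -> (t -> e)))). [n [f P]] : (e -> (t -> e)) cannot yield (e -> (t -> (t -> (t -> e)))) as functor, so W : ((e -> (t -> e)) -> (e -> (t -> (t -> (t -> e))))).

((e -> (t -> e)) -> (e -> (t -> (t -> (t -> e)))))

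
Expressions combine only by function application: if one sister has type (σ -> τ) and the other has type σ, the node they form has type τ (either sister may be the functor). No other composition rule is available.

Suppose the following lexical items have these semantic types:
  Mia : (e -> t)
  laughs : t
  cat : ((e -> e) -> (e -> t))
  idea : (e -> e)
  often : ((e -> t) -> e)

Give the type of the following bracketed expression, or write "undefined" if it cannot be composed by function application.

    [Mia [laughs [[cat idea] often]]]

[cat idea]: functor cat : ((e -> e) -> (e -> t)), argument idea : (e -> e); result (e -> t).
[[cat idea] often]: functor often : ((e -> t) -> e), argument [cat idea] : (e -> t); result e.
[laughs [[cat idea] often]]: t and e cannot combine by function application — type clash.

undefined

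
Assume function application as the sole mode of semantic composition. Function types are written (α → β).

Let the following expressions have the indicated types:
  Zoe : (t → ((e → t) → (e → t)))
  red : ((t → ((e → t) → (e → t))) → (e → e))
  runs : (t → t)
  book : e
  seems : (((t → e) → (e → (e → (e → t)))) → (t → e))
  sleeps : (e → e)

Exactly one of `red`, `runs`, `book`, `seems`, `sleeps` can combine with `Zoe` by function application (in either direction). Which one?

red — combines: red : ((t → ((e → t) → (e → t))) → (e → e)) takes Zoe : (t → ((e → t) → (e → t))) as argument, giving (e → e).
runs : (t → t) — Zoe needs t; runs needs t; neither fits.
book : e — Zoe needs t; book needs nothing (atomic); neither fits.
seems : (((t → e) → (e → (e → (e → t)))) → (t → e)) — Zoe needs t; seems needs ((t → e) → (e → (e → (e → t)))); neither fits.
sleeps : (e → e) — Zoe needs t; sleeps needs e; neither fits.

red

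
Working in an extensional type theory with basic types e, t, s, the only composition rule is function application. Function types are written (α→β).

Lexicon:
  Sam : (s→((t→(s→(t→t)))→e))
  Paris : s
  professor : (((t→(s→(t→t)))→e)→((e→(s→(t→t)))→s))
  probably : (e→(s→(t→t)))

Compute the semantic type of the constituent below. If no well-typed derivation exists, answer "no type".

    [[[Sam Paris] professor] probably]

At [Sam Paris], Sam : (s→((t→(s→(t→t)))→e)) takes Paris : s, giving ((t→(s→(t→t)))→e).
At [[Sam Paris] professor], professor : (((t→(s→(t→t)))→e)→((e→(s→(t→t)))→s)) takes [Sam Paris] : ((t→(s→(t→t)))→e), giving ((e→(s→(t→t)))→s).
At [[[Sam Paris] professor] probably], [[Sam Paris] professor] : ((e→(s→(t→t)))→s) takes probably : (e→(s→(t→t))), giving s.

s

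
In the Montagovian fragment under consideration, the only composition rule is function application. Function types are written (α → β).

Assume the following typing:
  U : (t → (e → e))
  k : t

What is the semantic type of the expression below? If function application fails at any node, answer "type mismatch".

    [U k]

(e → e)

[U k]: functor U : (t → (e → e)), argument k : t; result (e → e).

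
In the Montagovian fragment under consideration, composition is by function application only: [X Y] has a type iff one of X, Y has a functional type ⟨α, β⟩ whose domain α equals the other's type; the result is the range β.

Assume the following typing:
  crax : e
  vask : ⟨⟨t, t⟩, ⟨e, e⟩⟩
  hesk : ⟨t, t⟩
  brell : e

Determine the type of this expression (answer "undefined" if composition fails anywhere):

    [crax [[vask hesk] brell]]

undefined

[vask hesk]: functor vask : ⟨⟨t, t⟩, ⟨e, e⟩⟩, argument hesk : ⟨t, t⟩; result ⟨e, e⟩.
[[vask hesk] brell]: functor [vask hesk] : ⟨e, e⟩, argument brell : e; result e.
At [crax [[vask hesk] brell]]: neither e nor e can take the other as argument; the node is ill-typed.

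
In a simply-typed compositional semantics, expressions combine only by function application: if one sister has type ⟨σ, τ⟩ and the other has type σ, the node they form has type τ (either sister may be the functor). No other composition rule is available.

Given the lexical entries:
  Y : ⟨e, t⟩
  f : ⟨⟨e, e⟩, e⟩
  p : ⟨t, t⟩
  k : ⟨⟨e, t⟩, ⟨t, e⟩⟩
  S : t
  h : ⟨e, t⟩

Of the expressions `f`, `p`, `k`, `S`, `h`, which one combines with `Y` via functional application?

k

f : ⟨⟨e, e⟩, e⟩ — no; Y wants e, and f wants ⟨e, e⟩.
p : ⟨t, t⟩ — no; Y wants e, and p wants t.
k — combines: k : ⟨⟨e, t⟩, ⟨t, e⟩⟩ takes Y : ⟨e, t⟩ as argument, giving ⟨t, e⟩.
S : t — no; Y wants e, and S wants nothing (atomic).
h : ⟨e, t⟩ — no; Y wants e, and h wants e.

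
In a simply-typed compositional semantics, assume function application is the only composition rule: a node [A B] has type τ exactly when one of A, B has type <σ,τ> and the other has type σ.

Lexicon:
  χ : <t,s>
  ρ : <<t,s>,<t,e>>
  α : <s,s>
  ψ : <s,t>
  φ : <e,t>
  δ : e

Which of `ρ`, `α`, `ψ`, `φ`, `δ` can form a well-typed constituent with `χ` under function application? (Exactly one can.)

ρ — combines: ρ : <<t,s>,<t,e>> takes χ : <t,s> as argument, giving <t,e>.
α : <s,s> — no; χ wants t, and α wants s.
ψ : <s,t> — no; χ wants t, and ψ wants s.
φ : <e,t> — no; χ wants t, and φ wants e.
δ : e — no; χ wants t, and δ wants nothing (atomic).

ρ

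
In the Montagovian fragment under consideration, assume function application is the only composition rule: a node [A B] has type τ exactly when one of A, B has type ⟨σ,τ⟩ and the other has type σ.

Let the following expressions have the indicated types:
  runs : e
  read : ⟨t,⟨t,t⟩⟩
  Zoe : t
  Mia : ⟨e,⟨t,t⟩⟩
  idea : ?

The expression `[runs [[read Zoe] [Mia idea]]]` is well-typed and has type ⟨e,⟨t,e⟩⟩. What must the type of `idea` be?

[runs [[read Zoe] [Mia idea]]] must have type ⟨e,⟨t,e⟩⟩. The sister runs has type e; that is not a function onto ⟨e,⟨t,e⟩⟩, so [[read Zoe] [Mia idea]] must be the functor, of type ⟨e,⟨e,⟨t,e⟩⟩⟩.
[[read Zoe] [Mia idea]] must have type ⟨e,⟨e,⟨t,e⟩⟩⟩. The sister [read Zoe] has type ⟨t,t⟩; that is not a function onto ⟨e,⟨e,⟨t,e⟩⟩⟩, so [Mia idea] must be the functor, of type ⟨⟨t,t⟩,⟨e,⟨e,⟨t,e⟩⟩⟩⟩.
[Mia idea] must have type ⟨⟨t,t⟩,⟨e,⟨e,⟨t,e⟩⟩⟩⟩. The sister Mia has type ⟨e,⟨t,t⟩⟩; that is not a function onto ⟨⟨t,t⟩,⟨e,⟨e,⟨t,e⟩⟩⟩⟩, so idea must be the functor, of type ⟨⟨e,⟨t,t⟩⟩,⟨⟨t,t⟩,⟨e,⟨e,⟨t,e⟩⟩⟩⟩⟩.

⟨⟨e,⟨t,t⟩⟩,⟨⟨t,t⟩,⟨e,⟨e,⟨t,e⟩⟩⟩⟩⟩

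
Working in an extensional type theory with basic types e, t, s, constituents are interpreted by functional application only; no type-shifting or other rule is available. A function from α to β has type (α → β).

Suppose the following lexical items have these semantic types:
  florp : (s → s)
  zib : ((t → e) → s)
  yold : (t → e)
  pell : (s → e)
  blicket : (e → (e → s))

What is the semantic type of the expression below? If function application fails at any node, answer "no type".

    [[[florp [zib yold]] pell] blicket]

[zib yold]: functor zib : ((t → e) → s), argument yold : (t → e); result s.
[florp [zib yold]]: functor florp : (s → s), argument [zib yold] : s; result s.
[[florp [zib yold]] pell]: functor pell : (s → e), argument [florp [zib yold]] : s; result e.
[[[florp [zib yold]] pell] blicket]: functor blicket : (e → (e → s)), argument [[florp [zib yold]] pell] : e; result (e → s).

(e → s)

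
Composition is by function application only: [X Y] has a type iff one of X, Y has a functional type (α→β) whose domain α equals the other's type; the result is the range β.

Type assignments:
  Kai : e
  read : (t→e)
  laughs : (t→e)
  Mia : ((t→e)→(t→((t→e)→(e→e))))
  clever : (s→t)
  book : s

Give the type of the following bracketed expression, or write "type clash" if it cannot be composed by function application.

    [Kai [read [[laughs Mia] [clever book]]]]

e

At [laughs Mia], Mia : ((t→e)→(t→((t→e)→(e→e)))) takes laughs : (t→e), giving (t→((t→e)→(e→e))).
At [clever book], clever : (s→t) takes book : s, giving t.
At [[laughs Mia] [clever book]], [laughs Mia] : (t→((t→e)→(e→e))) takes [clever book] : t, giving ((t→e)→(e→e)).
At [read [[laughs Mia] [clever book]]], [[laughs Mia] [clever book]] : ((t→e)→(e→e)) takes read : (t→e), giving (e→e).
At [Kai [read [[laughs Mia] [clever book]]]], [read [[laughs Mia] [clever book]]] : (e→e) takes Kai : e, giving e.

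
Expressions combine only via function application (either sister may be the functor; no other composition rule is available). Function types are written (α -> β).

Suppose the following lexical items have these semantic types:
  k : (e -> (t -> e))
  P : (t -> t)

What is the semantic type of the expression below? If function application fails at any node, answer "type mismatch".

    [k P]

type mismatch

[k P]: (e -> (t -> e)) and (t -> t) cannot combine by function application — type clash.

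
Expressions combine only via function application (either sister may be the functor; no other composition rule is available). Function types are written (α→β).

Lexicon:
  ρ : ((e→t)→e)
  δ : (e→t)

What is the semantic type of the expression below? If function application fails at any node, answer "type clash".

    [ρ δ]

[ρ δ] — ρ of type ((e→t)→e) combines with δ of type (e→t): type e.

e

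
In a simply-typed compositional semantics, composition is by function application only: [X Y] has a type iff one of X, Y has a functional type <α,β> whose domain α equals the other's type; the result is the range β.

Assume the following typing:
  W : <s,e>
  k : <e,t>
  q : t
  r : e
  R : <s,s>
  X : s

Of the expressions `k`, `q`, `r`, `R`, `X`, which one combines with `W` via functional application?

X

k : <e,t> — does not combine with W.
q : t — does not combine with W.
r : e — does not combine with W.
R : <s,s> — does not combine with W.
X — combines: W : <s,e> takes X : s as argument, giving e.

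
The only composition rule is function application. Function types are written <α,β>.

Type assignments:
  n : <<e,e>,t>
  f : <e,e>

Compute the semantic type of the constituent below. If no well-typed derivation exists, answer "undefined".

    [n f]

t

[n f] — n of type <<e,e>,t> combines with f of type <e,e>: type t.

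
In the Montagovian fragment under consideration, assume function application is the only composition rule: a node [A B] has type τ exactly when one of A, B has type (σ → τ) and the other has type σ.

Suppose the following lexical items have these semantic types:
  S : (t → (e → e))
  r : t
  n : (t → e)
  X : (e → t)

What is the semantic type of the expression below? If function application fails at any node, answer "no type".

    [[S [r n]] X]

[r n]: n is (t → e), r is t; result e.
[S [r n]]: (t → (e → e)) with e — neither is a function whose domain matches the other; composition fails here.

no type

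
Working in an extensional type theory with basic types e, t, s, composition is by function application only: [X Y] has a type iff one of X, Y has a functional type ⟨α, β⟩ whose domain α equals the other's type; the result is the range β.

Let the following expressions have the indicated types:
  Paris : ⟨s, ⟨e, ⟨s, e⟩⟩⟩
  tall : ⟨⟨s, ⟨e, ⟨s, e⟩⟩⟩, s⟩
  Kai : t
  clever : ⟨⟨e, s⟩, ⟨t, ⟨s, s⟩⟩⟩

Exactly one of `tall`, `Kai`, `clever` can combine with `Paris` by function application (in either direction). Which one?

tall

tall — combines: tall : ⟨⟨s, ⟨e, ⟨s, e⟩⟩⟩, s⟩ takes Paris : ⟨s, ⟨e, ⟨s, e⟩⟩⟩ as argument, giving s.
Kai : t — does not combine with Paris.
clever : ⟨⟨e, s⟩, ⟨t, ⟨s, s⟩⟩⟩ — does not combine with Paris.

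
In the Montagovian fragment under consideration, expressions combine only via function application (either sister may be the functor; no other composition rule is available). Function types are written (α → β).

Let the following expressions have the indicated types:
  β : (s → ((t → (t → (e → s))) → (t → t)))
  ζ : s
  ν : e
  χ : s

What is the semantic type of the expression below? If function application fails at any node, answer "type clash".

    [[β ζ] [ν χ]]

[β ζ]: functor β : (s → ((t → (t → (e → s))) → (t → t))), argument ζ : s; result ((t → (t → (e → s))) → (t → t)).
At [ν χ]: neither e nor s can take the other as argument; the node is ill-typed.

type clash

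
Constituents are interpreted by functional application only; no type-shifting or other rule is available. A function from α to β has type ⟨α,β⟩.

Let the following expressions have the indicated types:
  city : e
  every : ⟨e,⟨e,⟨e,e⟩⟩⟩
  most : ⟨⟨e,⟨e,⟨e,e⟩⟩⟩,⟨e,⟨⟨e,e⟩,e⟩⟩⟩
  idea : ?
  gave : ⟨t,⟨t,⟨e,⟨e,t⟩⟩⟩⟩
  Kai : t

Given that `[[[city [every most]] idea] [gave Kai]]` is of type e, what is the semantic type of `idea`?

For [[[city [every most]] idea] [gave Kai]] to have type e with [gave Kai] of type ⟨t,⟨e,⟨e,t⟩⟩⟩, [[city [every most]] idea] must be the function: [[city [every most]] idea] : ⟨⟨t,⟨e,⟨e,t⟩⟩⟩,e⟩.
For [[city [every most]] idea] to have type ⟨⟨t,⟨e,⟨e,t⟩⟩⟩,e⟩ with [city [every most]] of type ⟨⟨e,e⟩,e⟩, idea must be the function: idea : ⟨⟨⟨e,e⟩,e⟩,⟨⟨t,⟨e,⟨e,t⟩⟩⟩,e⟩⟩.

⟨⟨⟨e,e⟩,e⟩,⟨⟨t,⟨e,⟨e,t⟩⟩⟩,e⟩⟩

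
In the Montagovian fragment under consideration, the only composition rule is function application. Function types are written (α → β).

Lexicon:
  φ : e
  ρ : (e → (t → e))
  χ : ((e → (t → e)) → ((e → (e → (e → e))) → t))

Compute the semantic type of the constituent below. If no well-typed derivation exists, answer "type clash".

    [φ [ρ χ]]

type clash

[ρ χ] — χ of type ((e → (t → e)) → ((e → (e → (e → e))) → t)) combines with ρ of type (e → (t → e)): type ((e → (e → (e → e))) → t).
At [φ [ρ χ]]: neither e nor ((e → (e → (e → e))) → t) can take the other as argument; the node is ill-typed.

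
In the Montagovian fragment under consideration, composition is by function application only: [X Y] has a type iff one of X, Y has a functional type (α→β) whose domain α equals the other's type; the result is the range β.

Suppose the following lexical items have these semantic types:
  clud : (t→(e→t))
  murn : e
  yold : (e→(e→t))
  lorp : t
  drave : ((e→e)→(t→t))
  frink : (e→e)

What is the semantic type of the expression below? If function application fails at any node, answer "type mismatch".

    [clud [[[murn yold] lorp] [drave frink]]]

[murn yold]: (e→(e→t)) applied to e yields (e→t).
[[murn yold] lorp]: (e→t) with t — neither is a function whose domain matches the other; composition fails here.

type mismatch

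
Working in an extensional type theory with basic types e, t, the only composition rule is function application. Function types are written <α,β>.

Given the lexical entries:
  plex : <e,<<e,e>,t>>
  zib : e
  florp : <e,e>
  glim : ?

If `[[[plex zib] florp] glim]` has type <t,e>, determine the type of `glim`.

For [[[plex zib] florp] glim] to have type <t,e> with [[plex zib] florp] of type t, glim must be the function: glim : <t,<t,e>>.

<t,<t,e>>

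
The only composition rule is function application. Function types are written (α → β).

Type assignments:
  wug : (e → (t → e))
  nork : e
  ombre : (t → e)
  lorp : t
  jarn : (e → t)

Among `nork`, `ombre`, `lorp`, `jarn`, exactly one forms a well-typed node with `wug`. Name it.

nork — combines: wug : (e → (t → e)) takes nork : e as argument, giving (t → e).
ombre : (t → e) — wug needs e; ombre needs t; neither fits.
lorp : t — wug needs e; lorp needs nothing (atomic); neither fits.
jarn : (e → t) — wug needs e; jarn needs e; neither fits.

nork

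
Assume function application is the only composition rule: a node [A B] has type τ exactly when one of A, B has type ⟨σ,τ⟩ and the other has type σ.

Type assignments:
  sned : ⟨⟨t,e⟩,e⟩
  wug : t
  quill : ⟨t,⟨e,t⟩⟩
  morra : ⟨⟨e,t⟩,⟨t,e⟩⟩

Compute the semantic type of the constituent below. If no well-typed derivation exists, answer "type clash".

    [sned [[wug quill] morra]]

[wug quill]: ⟨t,⟨e,t⟩⟩ applied to t yields ⟨e,t⟩.
[[wug quill] morra]: ⟨⟨e,t⟩,⟨t,e⟩⟩ applied to ⟨e,t⟩ yields ⟨t,e⟩.
[sned [[wug quill] morra]]: ⟨⟨t,e⟩,e⟩ applied to ⟨t,e⟩ yields e.

e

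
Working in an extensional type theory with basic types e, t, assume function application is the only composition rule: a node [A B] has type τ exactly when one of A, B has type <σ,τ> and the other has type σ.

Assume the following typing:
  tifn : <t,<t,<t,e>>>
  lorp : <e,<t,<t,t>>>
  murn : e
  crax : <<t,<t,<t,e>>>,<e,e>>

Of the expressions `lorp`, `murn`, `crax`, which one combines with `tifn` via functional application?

lorp : <e,<t,<t,t>>> — no; tifn wants t, and lorp wants e.
murn : e — no; tifn wants t, and murn wants nothing (atomic).
crax — combines: crax : <<t,<t,<t,e>>>,<e,e>> takes tifn : <t,<t,<t,e>>> as argument, giving <e,e>.

crax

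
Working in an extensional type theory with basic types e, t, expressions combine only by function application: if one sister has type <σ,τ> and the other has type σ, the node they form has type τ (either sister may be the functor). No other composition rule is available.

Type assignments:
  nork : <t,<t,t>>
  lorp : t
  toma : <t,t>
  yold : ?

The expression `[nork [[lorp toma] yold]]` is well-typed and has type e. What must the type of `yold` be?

<t,<<t,<t,t>>,e>>

[nork [[lorp toma] yold]] is required to be e. nork : <t,<t,t>> cannot yield e as functor, so [[lorp toma] yold] : <<t,<t,t>>,e>.
[[lorp toma] yold] is required to be <<t,<t,t>>,e>. [lorp toma] : t cannot yield <<t,<t,t>>,e> as functor, so yold : <t,<<t,<t,t>>,e>>.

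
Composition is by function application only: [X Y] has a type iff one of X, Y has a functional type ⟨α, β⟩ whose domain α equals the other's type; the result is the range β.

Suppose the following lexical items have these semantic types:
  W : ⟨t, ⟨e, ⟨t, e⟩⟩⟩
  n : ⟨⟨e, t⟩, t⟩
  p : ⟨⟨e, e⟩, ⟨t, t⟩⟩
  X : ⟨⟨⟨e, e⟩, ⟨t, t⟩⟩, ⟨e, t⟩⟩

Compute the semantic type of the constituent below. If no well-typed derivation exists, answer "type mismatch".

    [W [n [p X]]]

⟨e, ⟨t, e⟩⟩

[p X]: functor X : ⟨⟨⟨e, e⟩, ⟨t, t⟩⟩, ⟨e, t⟩⟩, argument p : ⟨⟨e, e⟩, ⟨t, t⟩⟩; result ⟨e, t⟩.
[n [p X]]: functor n : ⟨⟨e, t⟩, t⟩, argument [p X] : ⟨e, t⟩; result t.
[W [n [p X]]]: functor W : ⟨t, ⟨e, ⟨t, e⟩⟩⟩, argument [n [p X]] : t; result ⟨e, ⟨t, e⟩⟩.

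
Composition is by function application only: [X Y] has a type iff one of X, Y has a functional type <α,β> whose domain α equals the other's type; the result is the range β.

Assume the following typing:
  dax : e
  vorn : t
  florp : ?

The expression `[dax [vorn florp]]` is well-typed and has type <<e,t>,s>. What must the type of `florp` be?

[dax [vorn florp]] is required to be <<e,t>,s>. dax : e cannot yield <<e,t>,s> as functor, so [vorn florp] : <e,<<e,t>,s>>.
[vorn florp] is required to be <e,<<e,t>,s>>. vorn : t cannot yield <e,<<e,t>,s>> as functor, so florp : <t,<e,<<e,t>,s>>>.

<t,<e,<<e,t>,s>>>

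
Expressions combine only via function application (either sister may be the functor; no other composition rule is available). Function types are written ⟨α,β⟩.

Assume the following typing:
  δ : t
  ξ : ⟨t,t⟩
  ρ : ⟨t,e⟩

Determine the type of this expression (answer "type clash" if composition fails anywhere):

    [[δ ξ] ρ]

e

[δ ξ]: ξ is ⟨t,t⟩, δ is t; result t.
[[δ ξ] ρ]: ρ is ⟨t,e⟩, [δ ξ] is t; result e.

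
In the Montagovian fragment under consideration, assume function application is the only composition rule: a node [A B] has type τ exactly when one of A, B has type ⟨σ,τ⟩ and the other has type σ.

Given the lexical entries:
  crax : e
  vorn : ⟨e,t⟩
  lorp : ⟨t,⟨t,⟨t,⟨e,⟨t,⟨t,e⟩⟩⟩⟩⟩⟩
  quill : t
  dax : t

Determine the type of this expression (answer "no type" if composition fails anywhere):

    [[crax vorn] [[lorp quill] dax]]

[crax vorn]: functor vorn : ⟨e,t⟩, argument crax : e; result t.
[lorp quill]: functor lorp : ⟨t,⟨t,⟨t,⟨e,⟨t,⟨t,e⟩⟩⟩⟩⟩⟩, argument quill : t; result ⟨t,⟨t,⟨e,⟨t,⟨t,e⟩⟩⟩⟩⟩.
[[lorp quill] dax]: functor [lorp quill] : ⟨t,⟨t,⟨e,⟨t,⟨t,e⟩⟩⟩⟩⟩, argument dax : t; result ⟨t,⟨e,⟨t,⟨t,e⟩⟩⟩⟩.
[[crax vorn] [[lorp quill] dax]]: functor [[lorp quill] dax] : ⟨t,⟨e,⟨t,⟨t,e⟩⟩⟩⟩, argument [crax vorn] : t; result ⟨e,⟨t,⟨t,e⟩⟩⟩.

⟨e,⟨t,⟨t,e⟩⟩⟩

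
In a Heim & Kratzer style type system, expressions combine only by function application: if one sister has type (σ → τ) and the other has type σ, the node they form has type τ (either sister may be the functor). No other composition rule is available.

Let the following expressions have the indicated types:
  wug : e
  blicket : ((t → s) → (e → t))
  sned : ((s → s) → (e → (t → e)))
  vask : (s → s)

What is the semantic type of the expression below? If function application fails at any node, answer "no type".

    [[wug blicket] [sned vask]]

no type

[wug blicket]: e and ((t → s) → (e → t)) cannot combine by function application — type clash.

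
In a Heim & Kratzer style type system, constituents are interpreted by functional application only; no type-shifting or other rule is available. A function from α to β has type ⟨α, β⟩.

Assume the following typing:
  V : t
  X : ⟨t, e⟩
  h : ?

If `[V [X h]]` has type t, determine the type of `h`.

At [V [X h]] (required: t): V is t, which is not a function with range t; hence [X h] is the functor — type ⟨t, t⟩.
At [X h] (required: ⟨t, t⟩): X is ⟨t, e⟩, which is not a function with range ⟨t, t⟩; hence h is the functor — type ⟨⟨t, e⟩, ⟨t, t⟩⟩.

⟨⟨t, e⟩, ⟨t, t⟩⟩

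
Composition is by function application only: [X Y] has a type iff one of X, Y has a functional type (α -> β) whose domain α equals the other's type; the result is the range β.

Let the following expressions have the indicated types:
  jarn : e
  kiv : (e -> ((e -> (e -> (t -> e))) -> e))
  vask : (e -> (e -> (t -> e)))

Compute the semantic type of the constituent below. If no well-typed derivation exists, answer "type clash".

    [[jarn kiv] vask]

e

[jarn kiv]: kiv is (e -> ((e -> (e -> (t -> e))) -> e)), jarn is e; result ((e -> (e -> (t -> e))) -> e).
[[jarn kiv] vask]: [jarn kiv] is ((e -> (e -> (t -> e))) -> e), vask is (e -> (e -> (t -> e))); result e.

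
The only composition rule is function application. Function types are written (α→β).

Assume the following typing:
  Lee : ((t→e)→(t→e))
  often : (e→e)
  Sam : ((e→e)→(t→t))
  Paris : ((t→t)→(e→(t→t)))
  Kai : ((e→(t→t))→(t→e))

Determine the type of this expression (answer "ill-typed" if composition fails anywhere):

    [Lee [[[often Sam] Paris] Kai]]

[often Sam]: ((e→e)→(t→t)) applied to (e→e) yields (t→t).
[[often Sam] Paris]: ((t→t)→(e→(t→t))) applied to (t→t) yields (e→(t→t)).
[[[often Sam] Paris] Kai]: ((e→(t→t))→(t→e)) applied to (e→(t→t)) yields (t→e).
[Lee [[[often Sam] Paris] Kai]]: ((t→e)→(t→e)) applied to (t→e) yields (t→e).

(t→e)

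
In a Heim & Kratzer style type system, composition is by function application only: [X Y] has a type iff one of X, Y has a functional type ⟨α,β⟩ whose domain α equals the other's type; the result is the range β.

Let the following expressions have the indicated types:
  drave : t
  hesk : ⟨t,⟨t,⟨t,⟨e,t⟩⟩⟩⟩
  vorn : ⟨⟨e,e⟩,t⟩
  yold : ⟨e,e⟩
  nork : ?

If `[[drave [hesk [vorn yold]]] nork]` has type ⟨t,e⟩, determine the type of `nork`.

[[drave [hesk [vorn yold]]] nork] must have type ⟨t,e⟩. The sister [drave [hesk [vorn yold]]] has type ⟨t,⟨e,t⟩⟩; that is not a function onto ⟨t,e⟩, so nork must be the functor, of type ⟨⟨t,⟨e,t⟩⟩,⟨t,e⟩⟩.

⟨⟨t,⟨e,t⟩⟩,⟨t,e⟩⟩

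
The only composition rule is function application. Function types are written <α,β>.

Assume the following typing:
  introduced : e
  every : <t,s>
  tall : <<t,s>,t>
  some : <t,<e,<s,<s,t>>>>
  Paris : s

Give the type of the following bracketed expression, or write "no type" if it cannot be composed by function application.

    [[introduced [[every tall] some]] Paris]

[every tall] — tall of type <<t,s>,t> combines with every of type <t,s>: type t.
[[every tall] some] — some of type <t,<e,<s,<s,t>>>> combines with [every tall] of type t: type <e,<s,<s,t>>>.
[introduced [[every tall] some]] — [[every tall] some] of type <e,<s,<s,t>>> combines with introduced of type e: type <s,<s,t>>.
[[introduced [[every tall] some]] Paris] — [introduced [[every tall] some]] of type <s,<s,t>> combines with Paris of type s: type <s,t>.

<s,t>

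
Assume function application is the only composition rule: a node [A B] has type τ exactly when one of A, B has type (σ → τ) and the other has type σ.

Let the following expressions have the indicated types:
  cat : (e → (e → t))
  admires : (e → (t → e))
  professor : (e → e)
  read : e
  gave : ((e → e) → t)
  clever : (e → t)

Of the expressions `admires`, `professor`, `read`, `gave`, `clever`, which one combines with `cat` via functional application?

read

admires : (e → (t → e)) — neither side's domain matches the other.
professor : (e → e) — neither side's domain matches the other.
read — combines: cat : (e → (e → t)) takes read : e as argument, giving (e → t).
gave : ((e → e) → t) — neither side's domain matches the other.
clever : (e → t) — neither side's domain matches the other.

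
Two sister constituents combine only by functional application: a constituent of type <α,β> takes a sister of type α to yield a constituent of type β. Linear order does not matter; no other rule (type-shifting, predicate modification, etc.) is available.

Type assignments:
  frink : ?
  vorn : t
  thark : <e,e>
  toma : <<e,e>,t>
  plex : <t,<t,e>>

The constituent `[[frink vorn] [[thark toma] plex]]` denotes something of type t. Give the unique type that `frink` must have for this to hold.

[[frink vorn] [[thark toma] plex]] must have type t. The sister [[thark toma] plex] has type <t,e>; that is not a function onto t, so [frink vorn] must be the functor, of type <<t,e>,t>.
[frink vorn] must have type <<t,e>,t>. The sister vorn has type t; that is not a function onto <<t,e>,t>, so frink must be the functor, of type <t,<<t,e>,t>>.

<t,<<t,e>,t>>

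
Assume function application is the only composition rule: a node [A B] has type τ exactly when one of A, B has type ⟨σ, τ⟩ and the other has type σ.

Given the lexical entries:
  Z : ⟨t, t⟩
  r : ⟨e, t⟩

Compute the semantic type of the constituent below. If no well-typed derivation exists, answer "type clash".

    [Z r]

type clash

[Z r]: ⟨t, t⟩ with ⟨e, t⟩ — neither is a function whose domain matches the other; composition fails here.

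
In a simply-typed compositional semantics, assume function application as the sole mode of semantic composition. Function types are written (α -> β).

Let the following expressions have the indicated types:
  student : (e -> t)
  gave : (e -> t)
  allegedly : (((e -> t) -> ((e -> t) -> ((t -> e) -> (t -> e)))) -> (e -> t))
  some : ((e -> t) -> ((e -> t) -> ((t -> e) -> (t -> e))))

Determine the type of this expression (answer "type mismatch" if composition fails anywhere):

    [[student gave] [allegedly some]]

[student gave]: (e -> t) and (e -> t) cannot combine by function application — type clash.

type mismatch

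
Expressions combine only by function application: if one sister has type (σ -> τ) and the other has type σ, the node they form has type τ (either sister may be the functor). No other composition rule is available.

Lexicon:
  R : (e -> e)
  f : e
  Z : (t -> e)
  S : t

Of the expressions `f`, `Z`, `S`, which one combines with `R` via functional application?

f — combines: R : (e -> e) takes f : e as argument, giving e.
Z : (t -> e) — does not combine with R.
S : t — does not combine with R.

f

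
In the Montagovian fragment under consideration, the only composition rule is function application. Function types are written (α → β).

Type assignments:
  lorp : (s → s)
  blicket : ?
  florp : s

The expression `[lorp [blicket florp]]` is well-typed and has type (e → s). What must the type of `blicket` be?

For [lorp [blicket florp]] to have type (e → s) with lorp of type (s → s), [blicket florp] must be the function: [blicket florp] : ((s → s) → (e → s)).
For [blicket florp] to have type ((s → s) → (e → s)) with florp of type s, blicket must be the function: blicket : (s → ((s → s) → (e → s))).

(s → ((s → s) → (e → s)))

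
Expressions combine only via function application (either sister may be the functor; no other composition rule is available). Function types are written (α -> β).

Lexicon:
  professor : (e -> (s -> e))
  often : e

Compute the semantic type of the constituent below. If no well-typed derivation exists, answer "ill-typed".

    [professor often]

At [professor often], professor : (e -> (s -> e)) takes often : e, giving (s -> e).

(s -> e)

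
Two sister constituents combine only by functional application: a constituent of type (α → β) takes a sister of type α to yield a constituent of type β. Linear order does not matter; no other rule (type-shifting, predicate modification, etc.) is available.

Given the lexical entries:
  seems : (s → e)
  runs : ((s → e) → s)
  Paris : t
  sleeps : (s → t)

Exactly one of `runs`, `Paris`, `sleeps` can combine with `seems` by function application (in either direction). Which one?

runs

runs — combines: runs : ((s → e) → s) takes seems : (s → e) as argument, giving s.
Paris : t — no; seems wants s, and Paris wants nothing (atomic).
sleeps : (s → t) — no; seems wants s, and sleeps wants s.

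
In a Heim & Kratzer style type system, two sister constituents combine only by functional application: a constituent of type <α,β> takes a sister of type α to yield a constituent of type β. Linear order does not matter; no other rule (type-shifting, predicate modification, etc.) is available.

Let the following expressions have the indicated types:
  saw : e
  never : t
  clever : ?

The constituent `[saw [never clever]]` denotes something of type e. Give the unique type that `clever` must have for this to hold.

[saw [never clever]] must have type e. The sister saw has type e; that is not a function onto e, so [never clever] must be the functor, of type <e,e>.
[never clever] must have type <e,e>. The sister never has type t; that is not a function onto <e,e>, so clever must be the functor, of type <t,<e,e>>.

<t,<e,e>>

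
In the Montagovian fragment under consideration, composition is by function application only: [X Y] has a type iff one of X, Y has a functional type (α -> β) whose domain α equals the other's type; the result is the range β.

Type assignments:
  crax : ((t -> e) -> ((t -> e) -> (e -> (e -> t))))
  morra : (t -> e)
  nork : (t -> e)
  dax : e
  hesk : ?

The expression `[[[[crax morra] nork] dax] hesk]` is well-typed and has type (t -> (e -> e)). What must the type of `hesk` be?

((e -> t) -> (t -> (e -> e)))

[[[[crax morra] nork] dax] hesk] must have type (t -> (e -> e)). The sister [[[crax morra] nork] dax] has type (e -> t); that is not a function onto (t -> (e -> e)), so hesk must be the functor, of type ((e -> t) -> (t -> (e -> e))).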